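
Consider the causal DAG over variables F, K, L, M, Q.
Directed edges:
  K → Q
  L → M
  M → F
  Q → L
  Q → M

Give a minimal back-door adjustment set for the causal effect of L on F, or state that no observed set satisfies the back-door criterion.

desc(L)\{L}={F,M}; candidates ⊆ {K,Q}.
size 0: {}; under {} L still reaches {F,K,M,Q} ∋ F.
{Q}: L⊥F given {Q} in G with L→· removed — back-door holds.

L→F: minimal back-door set {Q}.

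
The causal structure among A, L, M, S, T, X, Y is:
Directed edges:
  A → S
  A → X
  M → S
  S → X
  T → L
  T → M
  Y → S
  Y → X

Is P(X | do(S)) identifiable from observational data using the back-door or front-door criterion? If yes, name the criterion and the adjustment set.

P(X|do(S)): backdoor, adjust for {A, Y}.

desc(S)\{S}={X}; candidates ⊆ {A,L,M,T,Y}.
size 0: {}; under {} S still reaches {A,L,M,T,X,Y} ∋ X.
size 1: {A}, {L}, {M} …(+2); under {A} S still reaches {L,M,T,X,Y} ∋ X.
{A,Y}: S⊥X given {A,Y} in G with S→· removed — back-door holds.
P(X|do(S)) = Σ_{A,Y} P(X|S,A,Y)·P(A,Y).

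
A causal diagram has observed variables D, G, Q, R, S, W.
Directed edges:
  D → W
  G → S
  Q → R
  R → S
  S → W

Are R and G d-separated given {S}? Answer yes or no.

Bayes-Ball from R | {S} reaches {G,Q}.
G ∈ reach(R|{S}) ⇒ R ⊥̸ G | {S}.

No — R and G are d-connected given {S}.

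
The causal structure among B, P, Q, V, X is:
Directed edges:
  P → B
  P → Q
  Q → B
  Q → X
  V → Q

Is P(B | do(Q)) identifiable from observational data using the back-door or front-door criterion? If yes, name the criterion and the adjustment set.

desc(Q)\{Q}={B,X}; candidates ⊆ {P,V}.
size 0: {}; under {} Q still reaches {B,P,V} ∋ B.
{P}: Q⊥B given {P} in G with Q→· removed — back-door holds.
P(B|do(Q)) = Σ_{P} P(B|Q,P)·P(P).

P(B|do(Q)): backdoor, adjust for {P}.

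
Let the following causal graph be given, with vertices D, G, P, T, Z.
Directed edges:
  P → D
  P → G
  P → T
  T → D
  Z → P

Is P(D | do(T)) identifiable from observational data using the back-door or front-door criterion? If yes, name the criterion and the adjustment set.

desc(T)\{T}={D}; candidates ⊆ {G,P,Z}.
size 0: {}; under {} T still reaches {D,G,P,Z} ∋ D.
{P}: T⊥D given {P} in G with T→· removed — back-door holds.
P(D|do(T)) = Σ_{P} P(D|T,P)·P(P).

P(D|do(T)): backdoor, adjust for {P}.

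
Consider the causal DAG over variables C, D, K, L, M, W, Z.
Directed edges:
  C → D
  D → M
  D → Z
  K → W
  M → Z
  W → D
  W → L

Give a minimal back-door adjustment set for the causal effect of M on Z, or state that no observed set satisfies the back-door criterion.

desc(M)\{M}={Z}; candidates ⊆ {C,D,K,L,W}.
size 0: {}; under {} M still reaches {C,D,K,L,W,Z} ∋ Z.
{D}: M⊥Z given {D} in G with M→· removed — back-door holds.

M→Z: minimal back-door set {D}.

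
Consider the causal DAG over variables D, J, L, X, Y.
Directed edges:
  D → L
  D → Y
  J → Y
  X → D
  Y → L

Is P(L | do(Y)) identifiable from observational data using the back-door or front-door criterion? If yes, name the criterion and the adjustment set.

desc(Y)\{Y}={L}; candidates ⊆ {D,J,X}.
size 0: {}; under {} Y still reaches {D,J,L,X} ∋ L.
{D}: Y⊥L given {D} in G with Y→· removed — back-door holds.
P(L|do(Y)) = Σ_{D} P(L|Y,D)·P(D).

P(L|do(Y)): backdoor, adjust for {D}.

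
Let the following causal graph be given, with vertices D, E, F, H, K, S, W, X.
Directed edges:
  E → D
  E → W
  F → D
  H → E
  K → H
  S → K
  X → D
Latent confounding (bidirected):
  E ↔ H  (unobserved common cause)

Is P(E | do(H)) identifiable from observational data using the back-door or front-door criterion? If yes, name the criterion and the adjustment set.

desc(H)\{H}={D,E,W}; candidates ⊆ {F,K,S,X}.
H↔E: latent back-door arc(s) into H.
size 0: {}; under {} H still reaches {D,E,K,S,W} ∋ E.
size 1: {F}, {K}, {S} …(+1); under {F} H still reaches {D,E,K,S,W} ∋ E.
size 2: {F,K}, {F,S}, {F,X} …(+3); under {F,K} H still reaches {D,E,W} ∋ E.
H↔E cannot be blocked by any observed set — no back-door set.
No mediator lies on a directed H→…→E path.
Neither criterion identifies P(E|do(H)) in this graph.

P(E|do(H)): not identifiable (no BD/FD set).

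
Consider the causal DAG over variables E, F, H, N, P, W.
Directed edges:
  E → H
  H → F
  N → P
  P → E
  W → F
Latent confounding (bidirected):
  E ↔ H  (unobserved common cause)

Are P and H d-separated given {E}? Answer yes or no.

No — P and H are d-connected given {E}.

Bayes-Ball from P | {E} reaches {F,H,N}.
H ∈ reach(P|{E}) ⇒ P ⊥̸ H | {E}.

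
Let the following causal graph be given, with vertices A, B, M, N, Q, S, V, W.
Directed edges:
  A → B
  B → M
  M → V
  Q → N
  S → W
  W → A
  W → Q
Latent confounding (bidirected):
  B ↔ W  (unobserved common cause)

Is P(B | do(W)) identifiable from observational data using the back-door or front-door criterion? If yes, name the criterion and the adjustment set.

P(B|do(W)): frontdoor, adjust for {A}.

desc(W)\{W}={A,B,M,N,Q,V}; candidates ⊆ {S}.
W↔B: latent back-door arc(s) into W.
size 0: {}; under {} W still reaches {B,M,S,V} ∋ B.
size 1: {S}; under {S} W still reaches {B,M,V} ∋ B.
W↔B cannot be blocked by any observed set — no back-door set.
{A}: (i) intercepts every directed W→B path; (ii) no back-door W→{A}; (iii) {W} blocks every back-door {A}→B. Front-door holds.
P(B|do(W)) = Σ_{A} P(A|W) Σ_{W'} P(B|A,W')P(W').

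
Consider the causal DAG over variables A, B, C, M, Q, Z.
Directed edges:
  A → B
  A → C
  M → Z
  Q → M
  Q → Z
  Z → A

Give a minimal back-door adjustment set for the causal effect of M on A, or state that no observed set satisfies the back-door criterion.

M→A: minimal back-door set {Q}.

desc(M)\{M}={A,B,C,Z}; candidates ⊆ {Q}.
size 0: {}; under {} M still reaches {A,B,C,Q,Z} ∋ A.
{Q}: M⊥A given {Q} in G with M→· removed — back-door holds.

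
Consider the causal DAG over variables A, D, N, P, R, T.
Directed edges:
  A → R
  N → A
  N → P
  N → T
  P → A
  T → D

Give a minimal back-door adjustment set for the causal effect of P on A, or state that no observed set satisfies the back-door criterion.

desc(P)\{P}={A,R}; candidates ⊆ {D,N,T}.
size 0: {}; under {} P still reaches {A,D,N,R,T} ∋ A.
{N}: P⊥A given {N} in G with P→· removed — back-door holds.

P→A: minimal back-door set {N}.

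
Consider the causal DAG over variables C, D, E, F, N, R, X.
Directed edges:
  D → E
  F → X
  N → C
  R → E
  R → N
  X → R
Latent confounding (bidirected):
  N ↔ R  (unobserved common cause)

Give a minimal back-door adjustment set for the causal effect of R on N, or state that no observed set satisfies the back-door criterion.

desc(R)\{R}={C,E,N}; candidates ⊆ {D,F,X}.
R↔N: latent back-door arc(s) into R.
size 0: {}; under {} R still reaches {C,F,N,X} ∋ N.
size 1: {D}, {F}, {X}; under {D} R still reaches {C,F,N,X} ∋ N.
size 2: {D,F}, {D,X}, {F,X}; under {D,F} R still reaches {C,N,X} ∋ N.
R↔N cannot be blocked by any observed set — no back-door set.

R→N: no observed back-door set.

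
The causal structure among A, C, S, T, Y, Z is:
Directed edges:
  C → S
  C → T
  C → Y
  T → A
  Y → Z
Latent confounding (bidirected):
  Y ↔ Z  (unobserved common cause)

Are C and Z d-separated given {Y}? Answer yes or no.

No — C and Z are d-connected given {Y}.

Bayes-Ball from C | {Y} reaches {A,S,T,Z}.
Z ∈ reach(C|{Y}) ⇒ C ⊥̸ Z | {Y}.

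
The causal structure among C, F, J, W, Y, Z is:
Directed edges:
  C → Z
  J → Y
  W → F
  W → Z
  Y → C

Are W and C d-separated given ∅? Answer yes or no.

Yes — W ⊥ C | ∅.

Bayes-Ball from W | ∅ reaches {F,Z}.
C ∉ reach(W|∅) ⇒ W ⊥ C | ∅.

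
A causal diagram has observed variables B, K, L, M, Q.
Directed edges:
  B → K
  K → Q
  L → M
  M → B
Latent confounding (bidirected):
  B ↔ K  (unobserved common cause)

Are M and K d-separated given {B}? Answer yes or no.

Bayes-Ball from M | {B} reaches {K,L,Q}.
K ∈ reach(M|{B}) ⇒ M ⊥̸ K | {B}.

No — M and K are d-connected given {B}.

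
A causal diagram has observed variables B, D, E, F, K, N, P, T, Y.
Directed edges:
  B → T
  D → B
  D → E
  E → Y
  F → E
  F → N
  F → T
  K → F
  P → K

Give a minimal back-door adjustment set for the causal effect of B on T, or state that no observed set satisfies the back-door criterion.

desc(B)\{B}={T}; candidates ⊆ {D,E,F,K,N,P,Y}.
∅: B⊥T given ∅ in G with B→· removed — back-door holds.

B→T: minimal back-door set ∅.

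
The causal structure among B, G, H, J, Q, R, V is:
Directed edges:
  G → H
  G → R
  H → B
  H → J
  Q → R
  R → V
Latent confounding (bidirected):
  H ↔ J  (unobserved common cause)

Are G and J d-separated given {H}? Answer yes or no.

No — G and J are d-connected given {H}.

Bayes-Ball from G | {H} reaches {J,R,V}.
J ∈ reach(G|{H}) ⇒ G ⊥̸ J | {H}.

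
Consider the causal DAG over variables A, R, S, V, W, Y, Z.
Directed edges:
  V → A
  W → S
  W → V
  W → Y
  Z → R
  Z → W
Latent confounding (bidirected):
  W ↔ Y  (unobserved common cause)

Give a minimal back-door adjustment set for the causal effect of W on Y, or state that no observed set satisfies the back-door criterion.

desc(W)\{W}={A,S,V,Y}; candidates ⊆ {R,Z}.
W↔Y: latent back-door arc(s) into W.
size 0: {}; under {} W still reaches {R,Y,Z} ∋ Y.
size 1: {R}, {Z}; under {R} W still reaches {Y,Z} ∋ Y.
size 2: {R,Z}; under {R,Z} W still reaches {Y} ∋ Y.
W↔Y cannot be blocked by any observed set — no back-door set.

W→Y: no observed back-door set.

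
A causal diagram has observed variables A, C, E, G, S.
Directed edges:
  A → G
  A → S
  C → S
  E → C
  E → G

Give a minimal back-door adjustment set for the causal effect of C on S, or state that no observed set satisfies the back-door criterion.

desc(C)\{C}={S}; candidates ⊆ {A,E,G}.
∅: C⊥S given ∅ in G with C→· removed — back-door holds.

C→S: minimal back-door set ∅.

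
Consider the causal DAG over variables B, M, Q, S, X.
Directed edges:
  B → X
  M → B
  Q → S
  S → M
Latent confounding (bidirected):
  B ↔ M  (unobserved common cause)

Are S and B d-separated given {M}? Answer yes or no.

Bayes-Ball from S | {M} reaches {B,Q,X}.
B ∈ reach(S|{M}) ⇒ S ⊥̸ B | {M}.

No — S and B are d-connected given {M}.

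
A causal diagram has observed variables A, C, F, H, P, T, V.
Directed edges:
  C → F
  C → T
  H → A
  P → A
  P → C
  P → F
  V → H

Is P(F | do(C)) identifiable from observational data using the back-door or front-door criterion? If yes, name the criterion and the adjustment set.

desc(C)\{C}={F,T}; candidates ⊆ {A,H,P,V}.
size 0: {}; under {} C still reaches {A,F,P} ∋ F.
{P}: C⊥F given {P} in G with C→· removed — back-door holds.
P(F|do(C)) = Σ_{P} P(F|C,P)·P(P).

P(F|do(C)): backdoor, adjust for {P}.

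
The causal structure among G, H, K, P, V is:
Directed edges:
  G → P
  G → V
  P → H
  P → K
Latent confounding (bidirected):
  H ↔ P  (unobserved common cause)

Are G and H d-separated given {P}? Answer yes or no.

No — G and H are d-connected given {P}.

Bayes-Ball from G | {P} reaches {H,V}.
H ∈ reach(G|{P}) ⇒ G ⊥̸ H | {P}.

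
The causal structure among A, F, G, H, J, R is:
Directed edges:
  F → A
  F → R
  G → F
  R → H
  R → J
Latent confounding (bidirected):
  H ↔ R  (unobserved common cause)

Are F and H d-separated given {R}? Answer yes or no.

No — F and H are d-connected given {R}.

Bayes-Ball from F | {R} reaches {A,G,H}.
H ∈ reach(F|{R}) ⇒ F ⊥̸ H | {R}.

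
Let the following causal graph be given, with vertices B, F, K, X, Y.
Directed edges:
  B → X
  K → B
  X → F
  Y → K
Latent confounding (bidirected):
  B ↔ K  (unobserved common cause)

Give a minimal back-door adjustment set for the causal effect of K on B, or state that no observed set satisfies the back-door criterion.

K→B: no observed back-door set.

desc(K)\{K}={B,F,X}; candidates ⊆ {Y}.
K↔B: latent back-door arc(s) into K.
size 0: {}; under {} K still reaches {B,F,X,Y} ∋ B.
size 1: {Y}; under {Y} K still reaches {B,F,X} ∋ B.
K↔B cannot be blocked by any observed set — no back-door set.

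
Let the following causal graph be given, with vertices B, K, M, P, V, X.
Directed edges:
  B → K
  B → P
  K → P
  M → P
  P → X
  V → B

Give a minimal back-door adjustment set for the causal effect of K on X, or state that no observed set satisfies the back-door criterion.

K→X: minimal back-door set {B}.

desc(K)\{K}={P,X}; candidates ⊆ {B,M,V}.
size 0: {}; under {} K still reaches {B,P,V,X} ∋ X.
{B}: K⊥X given {B} in G with K→· removed — back-door holds.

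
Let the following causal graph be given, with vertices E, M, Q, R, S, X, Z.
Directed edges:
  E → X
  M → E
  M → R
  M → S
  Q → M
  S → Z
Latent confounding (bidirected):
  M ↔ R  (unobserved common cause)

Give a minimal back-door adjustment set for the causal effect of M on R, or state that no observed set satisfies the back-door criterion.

M→R: no observed back-door set.

desc(M)\{M}={E,R,S,X,Z}; candidates ⊆ {Q}.
M↔R: latent back-door arc(s) into M.
size 0: {}; under {} M still reaches {Q,R} ∋ R.
size 1: {Q}; under {Q} M still reaches {R} ∋ R.
M↔R cannot be blocked by any observed set — no back-door set.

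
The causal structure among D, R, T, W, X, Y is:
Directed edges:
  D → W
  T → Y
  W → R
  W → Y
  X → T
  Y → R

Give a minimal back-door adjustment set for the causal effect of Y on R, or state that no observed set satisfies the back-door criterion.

Y→R: minimal back-door set {W}.

desc(Y)\{Y}={R}; candidates ⊆ {D,T,W,X}.
size 0: {}; under {} Y still reaches {D,R,T,W,X} ∋ R.
{W}: Y⊥R given {W} in G with Y→· removed — back-door holds.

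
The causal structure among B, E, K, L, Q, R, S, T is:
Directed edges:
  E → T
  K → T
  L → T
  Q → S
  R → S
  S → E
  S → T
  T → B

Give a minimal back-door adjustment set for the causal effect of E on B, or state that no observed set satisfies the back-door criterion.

E→B: minimal back-door set {S}.

desc(E)\{E}={B,T}; candidates ⊆ {K,L,Q,R,S}.
size 0: {}; under {} E still reaches {B,Q,R,S,T} ∋ B.
{S}: E⊥B given {S} in G with E→· removed — back-door holds.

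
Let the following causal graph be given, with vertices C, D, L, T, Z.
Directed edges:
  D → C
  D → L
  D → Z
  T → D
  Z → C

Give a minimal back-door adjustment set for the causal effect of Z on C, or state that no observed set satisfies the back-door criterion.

desc(Z)\{Z}={C}; candidates ⊆ {D,L,T}.
size 0: {}; under {} Z still reaches {C,D,L,T} ∋ C.
{D}: Z⊥C given {D} in G with Z→· removed — back-door holds.

Z→C: minimal back-door set {D}.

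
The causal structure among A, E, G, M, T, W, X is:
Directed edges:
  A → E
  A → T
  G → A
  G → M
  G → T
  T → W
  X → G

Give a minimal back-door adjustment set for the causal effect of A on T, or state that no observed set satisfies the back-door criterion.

desc(A)\{A}={E,T,W}; candidates ⊆ {G,M,X}.
size 0: {}; under {} A still reaches {G,M,T,W,X} ∋ T.
{G}: A⊥T given {G} in G with A→· removed — back-door holds.

A→T: minimal back-door set {G}.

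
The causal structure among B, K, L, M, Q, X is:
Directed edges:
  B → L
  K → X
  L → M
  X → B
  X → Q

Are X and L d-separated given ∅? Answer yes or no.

Bayes-Ball from X | ∅ reaches {B,K,L,M,Q}.
L ∈ reach(X|∅) ⇒ X ⊥̸ L | ∅.

No — X and L are d-connected given ∅.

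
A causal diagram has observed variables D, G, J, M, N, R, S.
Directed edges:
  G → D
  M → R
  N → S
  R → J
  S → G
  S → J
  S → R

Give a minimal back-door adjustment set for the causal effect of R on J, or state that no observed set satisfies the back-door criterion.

desc(R)\{R}={J}; candidates ⊆ {D,G,M,N,S}.
size 0: {}; under {} R still reaches {D,G,J,M,N,S} ∋ J.
{S}: R⊥J given {S} in G with R→· removed — back-door holds.

R→J: minimal back-door set {S}.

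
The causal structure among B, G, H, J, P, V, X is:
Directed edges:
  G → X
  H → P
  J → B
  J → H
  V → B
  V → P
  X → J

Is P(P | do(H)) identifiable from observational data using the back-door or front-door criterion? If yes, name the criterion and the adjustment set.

P(P|do(H)): backdoor, adjust for ∅.

desc(H)\{H}={P}; candidates ⊆ {B,G,J,V,X}.
∅: H⊥P given ∅ in G with H→· removed — back-door holds.
P(P|do(H)) = P(P|H) — no adjustment needed.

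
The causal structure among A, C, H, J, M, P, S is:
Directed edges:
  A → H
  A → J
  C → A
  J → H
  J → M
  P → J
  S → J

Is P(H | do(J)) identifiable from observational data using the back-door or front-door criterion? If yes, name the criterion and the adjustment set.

P(H|do(J)): backdoor, adjust for {A}.

desc(J)\{J}={H,M}; candidates ⊆ {A,C,P,S}.
size 0: {}; under {} J still reaches {A,C,H,P,S} ∋ H.
{A}: J⊥H given {A} in G with J→· removed — back-door holds.
P(H|do(J)) = Σ_{A} P(H|J,A)·P(A).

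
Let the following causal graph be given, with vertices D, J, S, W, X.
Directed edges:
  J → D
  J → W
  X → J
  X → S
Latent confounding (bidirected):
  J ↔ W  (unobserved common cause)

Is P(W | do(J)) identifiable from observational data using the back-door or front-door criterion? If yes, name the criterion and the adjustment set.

P(W|do(J)): not identifiable (no BD/FD set).

desc(J)\{J}={D,W}; candidates ⊆ {S,X}.
J↔W: latent back-door arc(s) into J.
size 0: {}; under {} J still reaches {S,W,X} ∋ W.
size 1: {S}, {X}; under {S} J still reaches {W,X} ∋ W.
size 2: {S,X}; under {S,X} J still reaches {W} ∋ W.
J↔W cannot be blocked by any observed set — no back-door set.
No mediator lies on a directed J→…→W path.
Neither criterion identifies P(W|do(J)) in this graph.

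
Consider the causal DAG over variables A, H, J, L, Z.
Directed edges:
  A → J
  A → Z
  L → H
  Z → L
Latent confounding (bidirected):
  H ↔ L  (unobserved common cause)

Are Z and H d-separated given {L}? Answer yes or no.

Bayes-Ball from Z | {L} reaches {A,H,J}.
H ∈ reach(Z|{L}) ⇒ Z ⊥̸ H | {L}.

No — Z and H are d-connected given {L}.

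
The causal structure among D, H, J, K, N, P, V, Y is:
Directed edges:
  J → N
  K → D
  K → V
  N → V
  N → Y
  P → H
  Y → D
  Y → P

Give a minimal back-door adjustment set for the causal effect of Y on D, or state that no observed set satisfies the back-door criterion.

desc(Y)\{Y}={D,H,P}; candidates ⊆ {J,K,N,V}.
∅: Y⊥D given ∅ in G with Y→· removed — back-door holds.

Y→D: minimal back-door set ∅.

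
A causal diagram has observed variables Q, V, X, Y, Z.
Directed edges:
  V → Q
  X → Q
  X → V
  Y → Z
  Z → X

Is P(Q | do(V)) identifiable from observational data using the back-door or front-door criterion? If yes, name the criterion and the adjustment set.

desc(V)\{V}={Q}; candidates ⊆ {X,Y,Z}.
size 0: {}; under {} V still reaches {Q,X,Y,Z} ∋ Q.
{X}: V⊥Q given {X} in G with V→· removed — back-door holds.
P(Q|do(V)) = Σ_{X} P(Q|V,X)·P(X).

P(Q|do(V)): backdoor, adjust for {X}.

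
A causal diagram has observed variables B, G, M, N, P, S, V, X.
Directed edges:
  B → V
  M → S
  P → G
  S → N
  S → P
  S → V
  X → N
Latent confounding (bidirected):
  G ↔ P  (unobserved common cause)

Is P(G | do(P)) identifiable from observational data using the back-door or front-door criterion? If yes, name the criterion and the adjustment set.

P(G|do(P)): not identifiable (no BD/FD set).

desc(P)\{P}={G}; candidates ⊆ {B,M,N,S,V,X}.
P↔G: latent back-door arc(s) into P.
size 0: {}; under {} P still reaches {G,M,N,S,V} ∋ G.
size 1: {B}, {M}, {N} …(+3); under {B} P still reaches {G,M,N,S,V} ∋ G.
size 2: {B,M}, {B,N}, {B,S} …(+12); under {B,M} P still reaches {G,N,S,V} ∋ G.
P↔G cannot be blocked by any observed set — no back-door set.
No mediator lies on a directed P→…→G path.
Neither criterion identifies P(G|do(P)) in this graph.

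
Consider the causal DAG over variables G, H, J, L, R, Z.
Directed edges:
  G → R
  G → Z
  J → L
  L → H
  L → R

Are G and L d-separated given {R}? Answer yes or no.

No — G and L are d-connected given {R}.

Bayes-Ball from G | {R} reaches {H,J,L,Z}.
L ∈ reach(G|{R}) ⇒ G ⊥̸ L | {R}.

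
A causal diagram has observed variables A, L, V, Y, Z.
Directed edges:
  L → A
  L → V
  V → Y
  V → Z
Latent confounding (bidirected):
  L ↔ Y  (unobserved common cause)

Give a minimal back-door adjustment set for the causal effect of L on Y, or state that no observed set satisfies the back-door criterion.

desc(L)\{L}={A,V,Y,Z}; candidates ⊆ {—}.
L↔Y: latent back-door arc(s) into L.
size 0: {}; under {} L still reaches {Y} ∋ Y.
L↔Y cannot be blocked by any observed set — no back-door set.

L→Y: no observed back-door set.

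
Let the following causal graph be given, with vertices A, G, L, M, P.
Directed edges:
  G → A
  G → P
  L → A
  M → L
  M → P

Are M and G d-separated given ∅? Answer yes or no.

Bayes-Ball from M | ∅ reaches {A,L,P}.
G ∉ reach(M|∅) ⇒ M ⊥ G | ∅.

Yes — M ⊥ G | ∅.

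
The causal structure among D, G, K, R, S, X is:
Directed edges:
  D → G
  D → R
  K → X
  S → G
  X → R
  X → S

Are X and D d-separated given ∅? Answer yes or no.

Yes — X ⊥ D | ∅.

Bayes-Ball from X | ∅ reaches {G,K,R,S}.
D ∉ reach(X|∅) ⇒ X ⊥ D | ∅.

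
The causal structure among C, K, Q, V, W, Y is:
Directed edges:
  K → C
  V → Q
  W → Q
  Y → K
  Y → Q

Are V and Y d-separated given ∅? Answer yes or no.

Yes — V ⊥ Y | ∅.

Bayes-Ball from V | ∅ reaches {Q}.
Y ∉ reach(V|∅) ⇒ V ⊥ Y | ∅.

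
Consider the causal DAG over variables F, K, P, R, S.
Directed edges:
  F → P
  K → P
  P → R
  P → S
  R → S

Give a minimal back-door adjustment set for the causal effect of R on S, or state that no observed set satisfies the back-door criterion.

desc(R)\{R}={S}; candidates ⊆ {F,K,P}.
size 0: {}; under {} R still reaches {F,K,P,S} ∋ S.
{P}: R⊥S given {P} in G with R→· removed — back-door holds.

R→S: minimal back-door set {P}.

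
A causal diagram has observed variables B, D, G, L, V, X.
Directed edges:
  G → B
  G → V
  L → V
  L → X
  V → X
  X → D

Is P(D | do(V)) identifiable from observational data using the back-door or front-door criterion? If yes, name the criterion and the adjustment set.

desc(V)\{V}={D,X}; candidates ⊆ {B,G,L}.
size 0: {}; under {} V still reaches {B,D,G,L,X} ∋ D.
{L}: V⊥D given {L} in G with V→· removed — back-door holds.
P(D|do(V)) = Σ_{L} P(D|V,L)·P(L).

P(D|do(V)): backdoor, adjust for {L}.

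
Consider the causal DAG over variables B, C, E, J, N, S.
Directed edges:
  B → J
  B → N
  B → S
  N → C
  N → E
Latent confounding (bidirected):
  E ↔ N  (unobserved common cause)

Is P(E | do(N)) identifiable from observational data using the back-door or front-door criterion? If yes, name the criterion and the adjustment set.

P(E|do(N)): not identifiable (no BD/FD set).

desc(N)\{N}={C,E}; candidates ⊆ {B,J,S}.
N↔E: latent back-door arc(s) into N.
size 0: {}; under {} N still reaches {B,E,J,S} ∋ E.
size 1: {B}, {J}, {S}; under {B} N still reaches {E} ∋ E.
size 2: {B,J}, {B,S}, {J,S}; under {B,J} N still reaches {E} ∋ E.
N↔E cannot be blocked by any observed set — no back-door set.
No mediator lies on a directed N→…→E path.
Neither criterion identifies P(E|do(N)) in this graph.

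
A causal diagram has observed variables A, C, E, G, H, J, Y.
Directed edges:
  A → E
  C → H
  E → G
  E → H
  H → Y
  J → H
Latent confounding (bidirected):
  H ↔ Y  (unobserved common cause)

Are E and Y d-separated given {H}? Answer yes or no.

Bayes-Ball from E | {H} reaches {A,C,G,J,Y}.
Y ∈ reach(E|{H}) ⇒ E ⊥̸ Y | {H}.

No — E and Y are d-connected given {H}.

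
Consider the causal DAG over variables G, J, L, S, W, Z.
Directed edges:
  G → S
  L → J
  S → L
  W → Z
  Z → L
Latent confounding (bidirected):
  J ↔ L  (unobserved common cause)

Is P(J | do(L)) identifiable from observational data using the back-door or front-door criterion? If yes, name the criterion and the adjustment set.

P(J|do(L)): not identifiable (no BD/FD set).

desc(L)\{L}={J}; candidates ⊆ {G,S,W,Z}.
L↔J: latent back-door arc(s) into L.
size 0: {}; under {} L still reaches {G,J,S,W,Z} ∋ J.
size 1: {G}, {S}, {W} …(+1); under {G} L still reaches {J,S,W,Z} ∋ J.
size 2: {G,S}, {G,W}, {G,Z} …(+3); under {G,S} L still reaches {J,W,Z} ∋ J.
L↔J cannot be blocked by any observed set — no back-door set.
No mediator lies on a directed L→…→J path.
Neither criterion identifies P(J|do(L)) in this graph.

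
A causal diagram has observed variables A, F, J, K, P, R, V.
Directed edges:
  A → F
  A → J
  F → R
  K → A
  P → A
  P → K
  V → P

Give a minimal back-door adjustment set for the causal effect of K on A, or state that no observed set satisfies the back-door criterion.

K→A: minimal back-door set {P}.

desc(K)\{K}={A,F,J,R}; candidates ⊆ {P,V}.
size 0: {}; under {} K still reaches {A,F,J,P,R,V} ∋ A.
{P}: K⊥A given {P} in G with K→· removed — back-door holds.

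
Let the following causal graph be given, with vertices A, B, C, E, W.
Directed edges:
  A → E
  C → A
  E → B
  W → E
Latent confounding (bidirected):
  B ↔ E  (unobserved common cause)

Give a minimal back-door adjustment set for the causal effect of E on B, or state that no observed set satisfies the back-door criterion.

desc(E)\{E}={B}; candidates ⊆ {A,C,W}.
E↔B: latent back-door arc(s) into E.
size 0: {}; under {} E still reaches {A,B,C,W} ∋ B.
size 1: {A}, {C}, {W}; under {A} E still reaches {B,W} ∋ B.
size 2: {A,C}, {A,W}, {C,W}; under {A,C} E still reaches {B,W} ∋ B.
E↔B cannot be blocked by any observed set — no back-door set.

E→B: no observed back-door set.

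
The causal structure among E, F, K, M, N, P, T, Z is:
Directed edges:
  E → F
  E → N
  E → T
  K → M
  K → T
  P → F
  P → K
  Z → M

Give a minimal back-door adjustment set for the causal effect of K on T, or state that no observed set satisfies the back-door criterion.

desc(K)\{K}={M,T}; candidates ⊆ {E,F,N,P,Z}.
∅: K⊥T given ∅ in G with K→· removed — back-door holds.

K→T: minimal back-door set ∅.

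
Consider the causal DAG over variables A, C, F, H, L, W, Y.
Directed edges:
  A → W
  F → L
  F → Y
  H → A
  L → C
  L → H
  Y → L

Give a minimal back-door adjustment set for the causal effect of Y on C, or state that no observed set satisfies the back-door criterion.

desc(Y)\{Y}={A,C,H,L,W}; candidates ⊆ {F}.
size 0: {}; under {} Y still reaches {A,C,F,H,L,W} ∋ C.
{F}: Y⊥C given {F} in G with Y→· removed — back-door holds.

Y→C: minimal back-door set {F}.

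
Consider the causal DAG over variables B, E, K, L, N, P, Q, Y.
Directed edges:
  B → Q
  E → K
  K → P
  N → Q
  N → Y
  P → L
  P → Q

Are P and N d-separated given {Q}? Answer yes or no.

No — P and N are d-connected given {Q}.

Bayes-Ball from P | {Q} reaches {B,E,K,L,N,Y}.
N ∈ reach(P|{Q}) ⇒ P ⊥̸ N | {Q}.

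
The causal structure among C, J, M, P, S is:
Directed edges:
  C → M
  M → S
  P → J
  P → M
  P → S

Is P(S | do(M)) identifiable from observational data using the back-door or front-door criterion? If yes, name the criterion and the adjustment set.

P(S|do(M)): backdoor, adjust for {P}.

desc(M)\{M}={S}; candidates ⊆ {C,J,P}.
size 0: {}; under {} M still reaches {C,J,P,S} ∋ S.
{P}: M⊥S given {P} in G with M→· removed — back-door holds.
P(S|do(M)) = Σ_{P} P(S|M,P)·P(P).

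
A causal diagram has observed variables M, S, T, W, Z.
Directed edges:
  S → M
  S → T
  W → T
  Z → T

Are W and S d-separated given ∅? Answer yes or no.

Yes — W ⊥ S | ∅.

Bayes-Ball from W | ∅ reaches {T}.
S ∉ reach(W|∅) ⇒ W ⊥ S | ∅.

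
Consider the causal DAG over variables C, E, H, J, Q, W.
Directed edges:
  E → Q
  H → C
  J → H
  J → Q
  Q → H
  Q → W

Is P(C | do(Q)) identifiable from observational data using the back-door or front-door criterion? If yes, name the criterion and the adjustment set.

desc(Q)\{Q}={C,H,W}; candidates ⊆ {E,J}.
size 0: {}; under {} Q still reaches {C,E,H,J} ∋ C.
{J}: Q⊥C given {J} in G with Q→· removed — back-door holds.
P(C|do(Q)) = Σ_{J} P(C|Q,J)·P(J).

P(C|do(Q)): backdoor, adjust for {J}.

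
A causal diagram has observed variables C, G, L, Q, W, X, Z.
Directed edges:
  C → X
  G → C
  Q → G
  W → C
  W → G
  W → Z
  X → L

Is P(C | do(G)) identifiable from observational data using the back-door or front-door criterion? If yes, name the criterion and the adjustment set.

desc(G)\{G}={C,L,X}; candidates ⊆ {Q,W,Z}.
size 0: {}; under {} G still reaches {C,L,Q,W,X,Z} ∋ C.
{W}: G⊥C given {W} in G with G→· removed — back-door holds.
P(C|do(G)) = Σ_{W} P(C|G,W)·P(W).

P(C|do(G)): backdoor, adjust for {W}.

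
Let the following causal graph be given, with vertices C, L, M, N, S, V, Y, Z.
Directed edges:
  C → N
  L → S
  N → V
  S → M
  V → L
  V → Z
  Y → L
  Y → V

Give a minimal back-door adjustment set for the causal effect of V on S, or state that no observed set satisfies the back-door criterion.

V→S: minimal back-door set {Y}.

desc(V)\{V}={L,M,S,Z}; candidates ⊆ {C,N,Y}.
size 0: {}; under {} V still reaches {C,L,M,N,S,Y} ∋ S.
{Y}: V⊥S given {Y} in G with V→· removed — back-door holds.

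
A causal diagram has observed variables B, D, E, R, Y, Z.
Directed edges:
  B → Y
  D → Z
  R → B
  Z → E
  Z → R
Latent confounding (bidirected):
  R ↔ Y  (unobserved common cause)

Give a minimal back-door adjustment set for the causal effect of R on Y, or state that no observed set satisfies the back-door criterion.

R→Y: no observed back-door set.

desc(R)\{R}={B,Y}; candidates ⊆ {D,E,Z}.
R↔Y: latent back-door arc(s) into R.
size 0: {}; under {} R still reaches {D,E,Y,Z} ∋ Y.
size 1: {D}, {E}, {Z}; under {D} R still reaches {E,Y,Z} ∋ Y.
size 2: {D,E}, {D,Z}, {E,Z}; under {D,E} R still reaches {Y,Z} ∋ Y.
R↔Y cannot be blocked by any observed set — no back-door set.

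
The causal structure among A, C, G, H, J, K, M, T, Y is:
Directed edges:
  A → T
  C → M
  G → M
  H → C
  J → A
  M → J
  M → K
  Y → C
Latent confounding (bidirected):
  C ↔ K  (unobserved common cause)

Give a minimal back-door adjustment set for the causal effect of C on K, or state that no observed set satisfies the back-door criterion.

desc(C)\{C}={A,J,K,M,T}; candidates ⊆ {G,H,Y}.
C↔K: latent back-door arc(s) into C.
size 0: {}; under {} C still reaches {H,K,Y} ∋ K.
size 1: {G}, {H}, {Y}; under {G} C still reaches {H,K,Y} ∋ K.
size 2: {G,H}, {G,Y}, {H,Y}; under {G,H} C still reaches {K,Y} ∋ K.
C↔K cannot be blocked by any observed set — no back-door set.

C→K: no observed back-door set.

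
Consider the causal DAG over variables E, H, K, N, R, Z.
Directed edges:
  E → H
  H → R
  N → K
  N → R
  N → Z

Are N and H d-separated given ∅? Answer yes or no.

Yes — N ⊥ H | ∅.

Bayes-Ball from N | ∅ reaches {K,R,Z}.
H ∉ reach(N|∅) ⇒ N ⊥ H | ∅.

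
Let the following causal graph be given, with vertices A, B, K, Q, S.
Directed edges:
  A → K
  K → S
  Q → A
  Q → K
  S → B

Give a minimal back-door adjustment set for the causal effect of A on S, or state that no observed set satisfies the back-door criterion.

A→S: minimal back-door set {Q}.

desc(A)\{A}={B,K,S}; candidates ⊆ {Q}.
size 0: {}; under {} A still reaches {B,K,Q,S} ∋ S.
{Q}: A⊥S given {Q} in G with A→· removed — back-door holds.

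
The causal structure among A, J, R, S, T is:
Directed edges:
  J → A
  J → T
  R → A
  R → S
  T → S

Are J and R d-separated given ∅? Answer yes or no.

Bayes-Ball from J | ∅ reaches {A,S,T}.
R ∉ reach(J|∅) ⇒ J ⊥ R | ∅.

Yes — J ⊥ R | ∅.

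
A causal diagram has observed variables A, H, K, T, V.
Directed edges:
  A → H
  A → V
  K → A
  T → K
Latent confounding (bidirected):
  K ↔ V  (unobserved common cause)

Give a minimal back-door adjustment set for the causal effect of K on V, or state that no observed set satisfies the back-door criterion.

desc(K)\{K}={A,H,V}; candidates ⊆ {T}.
K↔V: latent back-door arc(s) into K.
size 0: {}; under {} K still reaches {T,V} ∋ V.
size 1: {T}; under {T} K still reaches {V} ∋ V.
K↔V cannot be blocked by any observed set — no back-door set.

K→V: no observed back-door set.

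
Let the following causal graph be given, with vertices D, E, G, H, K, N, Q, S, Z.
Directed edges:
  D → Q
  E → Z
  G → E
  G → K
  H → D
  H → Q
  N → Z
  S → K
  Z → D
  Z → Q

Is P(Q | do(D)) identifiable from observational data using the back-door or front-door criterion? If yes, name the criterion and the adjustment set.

desc(D)\{D}={Q}; candidates ⊆ {E,G,H,K,N,S,Z}.
size 0: {}; under {} D still reaches {E,G,H,K,N,Q,Z} ∋ Q.
size 1: {E}, {G}, {H} …(+4); under {E} D still reaches {H,N,Q,Z} ∋ Q.
{H,Z}: D⊥Q given {H,Z} in G with D→· removed — back-door holds.
P(Q|do(D)) = Σ_{H,Z} P(Q|D,H,Z)·P(H,Z).

P(Q|do(D)): backdoor, adjust for {H, Z}.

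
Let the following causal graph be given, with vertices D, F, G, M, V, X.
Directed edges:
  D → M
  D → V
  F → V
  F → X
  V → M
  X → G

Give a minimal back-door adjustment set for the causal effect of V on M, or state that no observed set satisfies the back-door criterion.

desc(V)\{V}={M}; candidates ⊆ {D,F,G,X}.
size 0: {}; under {} V still reaches {D,F,G,M,X} ∋ M.
{D}: V⊥M given {D} in G with V→· removed — back-door holds.

V→M: minimal back-door set {D}.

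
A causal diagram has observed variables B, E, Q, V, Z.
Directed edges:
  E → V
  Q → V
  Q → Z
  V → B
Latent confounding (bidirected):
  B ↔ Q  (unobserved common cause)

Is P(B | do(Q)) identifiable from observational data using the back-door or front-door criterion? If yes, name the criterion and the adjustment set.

P(B|do(Q)): frontdoor, adjust for {V}.

desc(Q)\{Q}={B,V,Z}; candidates ⊆ {E}.
Q↔B: latent back-door arc(s) into Q.
size 0: {}; under {} Q still reaches {B} ∋ B.
size 1: {E}; under {E} Q still reaches {B} ∋ B.
Q↔B cannot be blocked by any observed set — no back-door set.
{V}: (i) intercepts every directed Q→B path; (ii) no back-door Q→{V}; (iii) {Q} blocks every back-door {V}→B. Front-door holds.
P(B|do(Q)) = Σ_{V} P(V|Q) Σ_{Q'} P(B|V,Q')P(Q').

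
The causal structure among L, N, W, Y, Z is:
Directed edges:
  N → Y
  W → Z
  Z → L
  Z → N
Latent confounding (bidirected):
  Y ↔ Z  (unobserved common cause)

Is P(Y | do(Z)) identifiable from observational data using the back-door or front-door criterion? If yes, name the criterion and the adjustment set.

P(Y|do(Z)): frontdoor, adjust for {N}.

desc(Z)\{Z}={L,N,Y}; candidates ⊆ {W}.
Z↔Y: latent back-door arc(s) into Z.
size 0: {}; under {} Z still reaches {W,Y} ∋ Y.
size 1: {W}; under {W} Z still reaches {Y} ∋ Y.
Z↔Y cannot be blocked by any observed set — no back-door set.
{N}: (i) intercepts every directed Z→Y path; (ii) no back-door Z→{N}; (iii) {Z} blocks every back-door {N}→Y. Front-door holds.
P(Y|do(Z)) = Σ_{N} P(N|Z) Σ_{Z'} P(Y|N,Z')P(Z').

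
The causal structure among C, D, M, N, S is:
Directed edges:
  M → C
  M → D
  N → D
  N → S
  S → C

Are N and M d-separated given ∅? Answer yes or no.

Bayes-Ball from N | ∅ reaches {C,D,S}.
M ∉ reach(N|∅) ⇒ N ⊥ M | ∅.

Yes — N ⊥ M | ∅.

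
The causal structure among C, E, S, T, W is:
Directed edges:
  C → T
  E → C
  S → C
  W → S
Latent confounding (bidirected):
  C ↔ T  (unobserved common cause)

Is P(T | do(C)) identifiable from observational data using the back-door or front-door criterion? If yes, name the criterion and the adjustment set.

P(T|do(C)): not identifiable (no BD/FD set).

desc(C)\{C}={T}; candidates ⊆ {E,S,W}.
C↔T: latent back-door arc(s) into C.
size 0: {}; under {} C still reaches {E,S,T,W} ∋ T.
size 1: {E}, {S}, {W}; under {E} C still reaches {S,T,W} ∋ T.
size 2: {E,S}, {E,W}, {S,W}; under {E,S} C still reaches {T} ∋ T.
C↔T cannot be blocked by any observed set — no back-door set.
No mediator lies on a directed C→…→T path.
Neither criterion identifies P(T|do(C)) in this graph.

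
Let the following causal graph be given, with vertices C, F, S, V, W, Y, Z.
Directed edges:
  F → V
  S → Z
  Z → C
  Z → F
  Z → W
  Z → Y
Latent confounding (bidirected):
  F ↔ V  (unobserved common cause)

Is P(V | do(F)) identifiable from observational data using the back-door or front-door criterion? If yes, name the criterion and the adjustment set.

P(V|do(F)): not identifiable (no BD/FD set).

desc(F)\{F}={V}; candidates ⊆ {C,S,W,Y,Z}.
F↔V: latent back-door arc(s) into F.
size 0: {}; under {} F still reaches {C,S,V,W,Y,Z} ∋ V.
size 1: {C}, {S}, {W} …(+2); under {C} F still reaches {S,V,W,Y,Z} ∋ V.
size 2: {C,S}, {C,W}, {C,Y} …(+7); under {C,S} F still reaches {V,W,Y,Z} ∋ V.
F↔V cannot be blocked by any observed set — no back-door set.
No mediator lies on a directed F→…→V path.
Neither criterion identifies P(V|do(F)) in this graph.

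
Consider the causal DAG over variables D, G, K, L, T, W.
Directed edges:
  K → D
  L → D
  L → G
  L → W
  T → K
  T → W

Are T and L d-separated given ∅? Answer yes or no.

Bayes-Ball from T | ∅ reaches {D,K,W}.
L ∉ reach(T|∅) ⇒ T ⊥ L | ∅.

Yes — T ⊥ L | ∅.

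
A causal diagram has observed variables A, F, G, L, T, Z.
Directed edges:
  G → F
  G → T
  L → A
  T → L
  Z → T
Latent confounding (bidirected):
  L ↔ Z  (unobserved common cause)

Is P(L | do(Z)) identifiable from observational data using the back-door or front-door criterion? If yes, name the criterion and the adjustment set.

desc(Z)\{Z}={A,L,T}; candidates ⊆ {F,G}.
Z↔L: latent back-door arc(s) into Z.
size 0: {}; under {} Z still reaches {A,L} ∋ L.
size 1: {F}, {G}; under {F} Z still reaches {A,L} ∋ L.
size 2: {F,G}; under {F,G} Z still reaches {A,L} ∋ L.
Z↔L cannot be blocked by any observed set — no back-door set.
{T}: (i) intercepts every directed Z→L path; (ii) no back-door Z→{T}; (iii) {Z} blocks every back-door {T}→L. Front-door holds.
P(L|do(Z)) = Σ_{T} P(T|Z) Σ_{Z'} P(L|T,Z')P(Z').

P(L|do(Z)): frontdoor, adjust for {T}.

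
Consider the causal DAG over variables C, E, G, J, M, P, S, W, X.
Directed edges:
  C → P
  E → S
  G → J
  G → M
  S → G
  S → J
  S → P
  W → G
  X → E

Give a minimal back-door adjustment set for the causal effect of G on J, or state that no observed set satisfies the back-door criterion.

G→J: minimal back-door set {S}.

desc(G)\{G}={J,M}; candidates ⊆ {C,E,P,S,W,X}.
size 0: {}; under {} G still reaches {E,J,P,S,W,X} ∋ J.
{S}: G⊥J given {S} in G with G→· removed — back-door holds.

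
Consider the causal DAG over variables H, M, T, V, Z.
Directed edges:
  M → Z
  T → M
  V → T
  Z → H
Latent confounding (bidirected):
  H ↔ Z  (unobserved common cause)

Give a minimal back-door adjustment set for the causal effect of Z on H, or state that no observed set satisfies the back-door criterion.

desc(Z)\{Z}={H}; candidates ⊆ {M,T,V}.
Z↔H: latent back-door arc(s) into Z.
size 0: {}; under {} Z still reaches {H,M,T,V} ∋ H.
size 1: {M}, {T}, {V}; under {M} Z still reaches {H} ∋ H.
size 2: {M,T}, {M,V}, {T,V}; under {M,T} Z still reaches {H} ∋ H.
Z↔H cannot be blocked by any observed set — no back-door set.

Z→H: no observed back-door set.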